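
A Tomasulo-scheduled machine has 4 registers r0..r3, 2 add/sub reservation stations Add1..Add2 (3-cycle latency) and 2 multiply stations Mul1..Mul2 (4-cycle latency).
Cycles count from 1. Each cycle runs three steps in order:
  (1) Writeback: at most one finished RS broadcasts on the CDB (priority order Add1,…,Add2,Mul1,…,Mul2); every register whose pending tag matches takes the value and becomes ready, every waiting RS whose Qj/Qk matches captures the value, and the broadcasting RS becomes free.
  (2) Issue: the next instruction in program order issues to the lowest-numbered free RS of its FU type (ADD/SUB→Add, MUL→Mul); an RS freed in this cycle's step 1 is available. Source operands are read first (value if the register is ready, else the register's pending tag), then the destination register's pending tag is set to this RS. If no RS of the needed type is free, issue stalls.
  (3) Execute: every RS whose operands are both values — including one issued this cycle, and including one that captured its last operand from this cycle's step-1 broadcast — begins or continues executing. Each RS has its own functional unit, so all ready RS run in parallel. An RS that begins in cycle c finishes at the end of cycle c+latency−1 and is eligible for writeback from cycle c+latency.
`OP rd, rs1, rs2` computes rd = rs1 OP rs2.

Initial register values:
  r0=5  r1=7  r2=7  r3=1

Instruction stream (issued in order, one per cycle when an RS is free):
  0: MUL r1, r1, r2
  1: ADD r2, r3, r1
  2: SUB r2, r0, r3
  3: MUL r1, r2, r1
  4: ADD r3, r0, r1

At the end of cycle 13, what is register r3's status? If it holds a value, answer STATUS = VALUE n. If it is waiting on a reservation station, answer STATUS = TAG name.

STATUS = VALUE 201

c1: issue MUL r1<-Mul1 | r0:5,r1:Mul1,r2:7,r3:1
c2: issue ADD r2<-Add1 | r0:5,r1:Mul1,r2:Add1,r3:1
c3: issue SUB r2<-Add2 | r0:5,r1:Mul1,r2:Add2,r3:1
c4: issue MUL r1<-Mul2 | r0:5,r1:Mul2,r2:Add2,r3:1
c5: CDB Mul1=49; stall | r0:5,r1:Mul2,r2:Add2,r3:1
c6: CDB Add2=4; issue ADD r3<-Add2 | r0:5,r1:Mul2,r2:4,r3:Add2
c7: - | r0:5,r1:Mul2,r2:4,r3:Add2
c8: CDB Add1=50 | r0:5,r1:Mul2,r2:4,r3:Add2
c9: - | r0:5,r1:Mul2,r2:4,r3:Add2
c10: CDB Mul2=196 | r0:5,r1:196,r2:4,r3:Add2
c11: - | r0:5,r1:196,r2:4,r3:Add2
c12: - | r0:5,r1:196,r2:4,r3:Add2
c13: CDB Add2=201 | r0:5,r1:196,r2:4,r3:201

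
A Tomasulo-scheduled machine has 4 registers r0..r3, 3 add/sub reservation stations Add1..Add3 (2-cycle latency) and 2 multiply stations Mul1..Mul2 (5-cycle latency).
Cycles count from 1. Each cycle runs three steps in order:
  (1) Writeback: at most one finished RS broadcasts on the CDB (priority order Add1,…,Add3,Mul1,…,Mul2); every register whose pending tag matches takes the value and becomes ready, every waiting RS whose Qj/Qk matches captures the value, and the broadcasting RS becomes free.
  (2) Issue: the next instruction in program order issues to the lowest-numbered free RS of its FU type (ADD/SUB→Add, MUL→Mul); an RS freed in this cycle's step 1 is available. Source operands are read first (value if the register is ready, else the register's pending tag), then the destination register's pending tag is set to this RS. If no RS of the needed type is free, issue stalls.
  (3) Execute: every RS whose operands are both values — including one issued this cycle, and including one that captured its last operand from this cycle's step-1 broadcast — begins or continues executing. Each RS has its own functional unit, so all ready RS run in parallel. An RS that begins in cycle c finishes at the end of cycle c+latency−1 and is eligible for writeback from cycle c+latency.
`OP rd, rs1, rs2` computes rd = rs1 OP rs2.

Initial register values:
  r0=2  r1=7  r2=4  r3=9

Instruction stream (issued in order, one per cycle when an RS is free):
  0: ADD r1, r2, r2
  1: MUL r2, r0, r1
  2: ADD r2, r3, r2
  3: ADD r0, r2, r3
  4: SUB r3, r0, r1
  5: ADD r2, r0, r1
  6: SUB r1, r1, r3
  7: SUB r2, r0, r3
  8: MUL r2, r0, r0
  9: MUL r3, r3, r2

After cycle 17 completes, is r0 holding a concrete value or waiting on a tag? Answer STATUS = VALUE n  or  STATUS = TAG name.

STATUS = VALUE 34

c1: issue ADD r1<-Add1 | r0:2,r1:Add1,r2:4,r3:9
c2: issue MUL r2<-Mul1 | r0:2,r1:Add1,r2:Mul1,r3:9
c3: CDB Add1=8; issue ADD r2<-Add1 | r0:2,r1:8,r2:Add1,r3:9
c4: issue ADD r0<-Add2 | r0:Add2,r1:8,r2:Add1,r3:9
c5: issue SUB r3<-Add3 | r0:Add2,r1:8,r2:Add1,r3:Add3
c6: stall | r0:Add2,r1:8,r2:Add1,r3:Add3
c7: stall | r0:Add2,r1:8,r2:Add1,r3:Add3
c8: CDB Mul1=16; stall | r0:Add2,r1:8,r2:Add1,r3:Add3
c9: stall | r0:Add2,r1:8,r2:Add1,r3:Add3
c10: CDB Add1=25; issue ADD r2<-Add1 | r0:Add2,r1:8,r2:Add1,r3:Add3
c11: stall | r0:Add2,r1:8,r2:Add1,r3:Add3
c12: CDB Add2=34; issue SUB r1<-Add2 | r0:34,r1:Add2,r2:Add1,r3:Add3
c13: stall | r0:34,r1:Add2,r2:Add1,r3:Add3
c14: CDB Add1=42; issue SUB r2<-Add1 | r0:34,r1:Add2,r2:Add1,r3:Add3
c15: CDB Add3=26; issue MUL r2<-Mul1 | r0:34,r1:Add2,r2:Mul1,r3:26
c16: issue MUL r3<-Mul2 | r0:34,r1:Add2,r2:Mul1,r3:Mul2
c17: CDB Add1=8 | r0:34,r1:Add2,r2:Mul1,r3:Mul2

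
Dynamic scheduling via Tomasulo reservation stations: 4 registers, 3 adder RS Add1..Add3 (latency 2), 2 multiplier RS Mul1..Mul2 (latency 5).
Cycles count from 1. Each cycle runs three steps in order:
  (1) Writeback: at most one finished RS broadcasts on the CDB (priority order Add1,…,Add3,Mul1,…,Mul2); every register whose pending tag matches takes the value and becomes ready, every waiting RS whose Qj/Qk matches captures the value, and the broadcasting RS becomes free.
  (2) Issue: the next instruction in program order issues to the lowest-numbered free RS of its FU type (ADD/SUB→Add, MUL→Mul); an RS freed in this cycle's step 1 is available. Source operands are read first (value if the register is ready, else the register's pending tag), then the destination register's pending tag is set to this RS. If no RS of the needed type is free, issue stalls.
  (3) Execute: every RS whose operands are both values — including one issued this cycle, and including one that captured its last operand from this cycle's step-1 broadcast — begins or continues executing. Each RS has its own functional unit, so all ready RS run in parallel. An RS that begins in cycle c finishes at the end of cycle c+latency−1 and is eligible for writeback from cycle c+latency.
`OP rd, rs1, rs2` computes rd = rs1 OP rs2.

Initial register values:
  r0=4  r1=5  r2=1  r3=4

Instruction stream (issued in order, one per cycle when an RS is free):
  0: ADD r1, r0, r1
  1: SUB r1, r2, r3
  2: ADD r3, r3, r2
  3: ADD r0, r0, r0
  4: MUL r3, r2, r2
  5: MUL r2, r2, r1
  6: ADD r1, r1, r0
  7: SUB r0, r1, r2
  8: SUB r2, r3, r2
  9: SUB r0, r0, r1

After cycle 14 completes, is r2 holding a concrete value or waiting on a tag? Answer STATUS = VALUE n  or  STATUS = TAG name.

  c1: issue ADD r1<-Add1  regs: r0:4,r1:Add1,r2:1,r3:4
  c2: issue SUB r1<-Add2  regs: r0:4,r1:Add2,r2:1,r3:4
  c3: CDB Add1=9; issue ADD r3<-Add1  regs: r0:4,r1:Add2,r2:1,r3:Add1
  c4: CDB Add2=-3; issue ADD r0<-Add2  regs: r0:Add2,r1:-3,r2:1,r3:Add1
  c5: CDB Add1=5; issue MUL r3<-Mul1  regs: r0:Add2,r1:-3,r2:1,r3:Mul1
  c6: CDB Add2=8; issue MUL r2<-Mul2  regs: r0:8,r1:-3,r2:Mul2,r3:Mul1
  c7: issue ADD r1<-Add1  regs: r0:8,r1:Add1,r2:Mul2,r3:Mul1
  c8: issue SUB r0<-Add2  regs: r0:Add2,r1:Add1,r2:Mul2,r3:Mul1
  c9: CDB Add1=5; issue SUB r2<-Add1  regs: r0:Add2,r1:5,r2:Add1,r3:Mul1
  c10: CDB Mul1=1; issue SUB r0<-Add3  regs: r0:Add3,r1:5,r2:Add1,r3:1
  c11: CDB Mul2=-3  regs: r0:Add3,r1:5,r2:Add1,r3:1
  c12: -  regs: r0:Add3,r1:5,r2:Add1,r3:1
  c13: CDB Add1=4  regs: r0:Add3,r1:5,r2:4,r3:1
  c14: CDB Add2=8  regs: r0:Add3,r1:5,r2:4,r3:1

STATUS = VALUE 4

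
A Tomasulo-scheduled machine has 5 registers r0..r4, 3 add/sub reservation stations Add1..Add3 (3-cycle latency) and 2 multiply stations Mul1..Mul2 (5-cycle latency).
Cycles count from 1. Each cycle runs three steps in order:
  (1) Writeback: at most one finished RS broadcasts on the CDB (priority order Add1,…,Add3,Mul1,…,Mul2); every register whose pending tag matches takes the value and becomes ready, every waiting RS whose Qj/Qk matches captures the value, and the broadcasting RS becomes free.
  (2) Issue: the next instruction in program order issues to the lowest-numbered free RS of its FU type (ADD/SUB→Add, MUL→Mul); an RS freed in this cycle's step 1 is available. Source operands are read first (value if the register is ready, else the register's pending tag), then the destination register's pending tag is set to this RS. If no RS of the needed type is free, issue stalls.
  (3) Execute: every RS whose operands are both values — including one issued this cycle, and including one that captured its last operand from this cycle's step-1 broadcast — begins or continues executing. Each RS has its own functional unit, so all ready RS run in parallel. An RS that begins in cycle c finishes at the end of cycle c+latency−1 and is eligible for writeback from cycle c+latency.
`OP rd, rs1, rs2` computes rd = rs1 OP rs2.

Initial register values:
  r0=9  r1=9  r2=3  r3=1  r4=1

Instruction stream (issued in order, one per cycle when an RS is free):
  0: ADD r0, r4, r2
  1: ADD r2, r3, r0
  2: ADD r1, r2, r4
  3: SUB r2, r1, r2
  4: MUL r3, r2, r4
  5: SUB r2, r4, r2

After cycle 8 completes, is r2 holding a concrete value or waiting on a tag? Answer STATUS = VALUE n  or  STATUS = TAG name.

STATUS = TAG Add2

  c1: issue ADD r0<-Add1  regs: r0:Add1,r1:9,r2:3,r3:1,r4:1
  c2: issue ADD r2<-Add2  regs: r0:Add1,r1:9,r2:Add2,r3:1,r4:1
  c3: issue ADD r1<-Add3  regs: r0:Add1,r1:Add3,r2:Add2,r3:1,r4:1
  c4: CDB Add1=4; issue SUB r2<-Add1  regs: r0:4,r1:Add3,r2:Add1,r3:1,r4:1
  c5: issue MUL r3<-Mul1  regs: r0:4,r1:Add3,r2:Add1,r3:Mul1,r4:1
  c6: stall  regs: r0:4,r1:Add3,r2:Add1,r3:Mul1,r4:1
  c7: CDB Add2=5; issue SUB r2<-Add2  regs: r0:4,r1:Add3,r2:Add2,r3:Mul1,r4:1
  c8: -  regs: r0:4,r1:Add3,r2:Add2,r3:Mul1,r4:1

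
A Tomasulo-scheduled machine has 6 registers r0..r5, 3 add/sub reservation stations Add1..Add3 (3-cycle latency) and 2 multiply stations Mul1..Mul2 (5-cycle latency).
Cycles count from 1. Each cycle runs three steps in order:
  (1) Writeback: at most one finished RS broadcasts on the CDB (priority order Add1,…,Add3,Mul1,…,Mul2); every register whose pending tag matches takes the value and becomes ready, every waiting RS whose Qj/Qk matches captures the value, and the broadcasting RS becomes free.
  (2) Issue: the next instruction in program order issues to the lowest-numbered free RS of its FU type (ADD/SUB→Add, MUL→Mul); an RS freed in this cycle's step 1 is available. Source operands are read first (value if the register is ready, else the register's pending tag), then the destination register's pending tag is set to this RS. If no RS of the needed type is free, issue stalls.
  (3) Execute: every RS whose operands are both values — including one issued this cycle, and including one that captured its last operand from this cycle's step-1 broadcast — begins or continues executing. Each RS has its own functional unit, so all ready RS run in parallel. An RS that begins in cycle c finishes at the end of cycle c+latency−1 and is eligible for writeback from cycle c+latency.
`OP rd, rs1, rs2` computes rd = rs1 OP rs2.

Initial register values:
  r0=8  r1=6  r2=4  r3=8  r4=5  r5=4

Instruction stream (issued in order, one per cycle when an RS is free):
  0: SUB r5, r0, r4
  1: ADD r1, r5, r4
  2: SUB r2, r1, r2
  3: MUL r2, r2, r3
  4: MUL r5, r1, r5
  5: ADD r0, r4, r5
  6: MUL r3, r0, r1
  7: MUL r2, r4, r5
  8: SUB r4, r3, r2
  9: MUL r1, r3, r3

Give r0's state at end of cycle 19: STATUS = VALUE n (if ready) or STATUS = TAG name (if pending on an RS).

c1: issue SUB r5<-Add1 | r0:8,r1:6,r2:4,r3:8,r4:5,r5:Add1
c2: issue ADD r1<-Add2 | r0:8,r1:Add2,r2:4,r3:8,r4:5,r5:Add1
c3: issue SUB r2<-Add3 | r0:8,r1:Add2,r2:Add3,r3:8,r4:5,r5:Add1
c4: CDB Add1=3; issue MUL r2<-Mul1 | r0:8,r1:Add2,r2:Mul1,r3:8,r4:5,r5:3
c5: issue MUL r5<-Mul2 | r0:8,r1:Add2,r2:Mul1,r3:8,r4:5,r5:Mul2
c6: issue ADD r0<-Add1 | r0:Add1,r1:Add2,r2:Mul1,r3:8,r4:5,r5:Mul2
c7: CDB Add2=8; stall | r0:Add1,r1:8,r2:Mul1,r3:8,r4:5,r5:Mul2
c8: stall | r0:Add1,r1:8,r2:Mul1,r3:8,r4:5,r5:Mul2
c9: stall | r0:Add1,r1:8,r2:Mul1,r3:8,r4:5,r5:Mul2
c10: CDB Add3=4; stall | r0:Add1,r1:8,r2:Mul1,r3:8,r4:5,r5:Mul2
c11: stall | r0:Add1,r1:8,r2:Mul1,r3:8,r4:5,r5:Mul2
c12: CDB Mul2=24; issue MUL r3<-Mul2 | r0:Add1,r1:8,r2:Mul1,r3:Mul2,r4:5,r5:24
c13: stall | r0:Add1,r1:8,r2:Mul1,r3:Mul2,r4:5,r5:24
c14: stall | r0:Add1,r1:8,r2:Mul1,r3:Mul2,r4:5,r5:24
c15: CDB Add1=29; stall | r0:29,r1:8,r2:Mul1,r3:Mul2,r4:5,r5:24
c16: CDB Mul1=32; issue MUL r2<-Mul1 | r0:29,r1:8,r2:Mul1,r3:Mul2,r4:5,r5:24
c17: issue SUB r4<-Add1 | r0:29,r1:8,r2:Mul1,r3:Mul2,r4:Add1,r5:24
c18: stall | r0:29,r1:8,r2:Mul1,r3:Mul2,r4:Add1,r5:24
c19: stall | r0:29,r1:8,r2:Mul1,r3:Mul2,r4:Add1,r5:24

STATUS = VALUE 29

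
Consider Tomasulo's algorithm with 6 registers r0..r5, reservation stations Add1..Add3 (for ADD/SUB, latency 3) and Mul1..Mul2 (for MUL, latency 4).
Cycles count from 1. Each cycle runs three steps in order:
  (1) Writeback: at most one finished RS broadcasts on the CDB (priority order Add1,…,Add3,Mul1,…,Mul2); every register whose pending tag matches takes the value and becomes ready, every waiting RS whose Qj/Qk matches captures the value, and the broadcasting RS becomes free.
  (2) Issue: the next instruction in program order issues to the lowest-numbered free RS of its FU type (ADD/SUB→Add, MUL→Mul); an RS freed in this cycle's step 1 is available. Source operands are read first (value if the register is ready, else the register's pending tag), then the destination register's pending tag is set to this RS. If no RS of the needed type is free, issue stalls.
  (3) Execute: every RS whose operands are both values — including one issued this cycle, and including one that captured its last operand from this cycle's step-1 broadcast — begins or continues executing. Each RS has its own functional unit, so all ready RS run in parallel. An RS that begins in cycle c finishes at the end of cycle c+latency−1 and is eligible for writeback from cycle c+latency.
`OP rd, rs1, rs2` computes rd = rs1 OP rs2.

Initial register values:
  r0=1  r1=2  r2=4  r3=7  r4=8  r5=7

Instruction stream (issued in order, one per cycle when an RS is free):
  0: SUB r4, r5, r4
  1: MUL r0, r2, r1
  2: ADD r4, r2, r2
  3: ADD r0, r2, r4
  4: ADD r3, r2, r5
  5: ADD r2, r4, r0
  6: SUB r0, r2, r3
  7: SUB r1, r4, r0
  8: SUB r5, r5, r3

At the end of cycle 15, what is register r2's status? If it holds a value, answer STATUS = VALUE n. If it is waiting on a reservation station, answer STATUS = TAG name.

STATUS = VALUE 20

c1: issue SUB r4<-Add1 | r0:1,r1:2,r2:4,r3:7,r4:Add1,r5:7
c2: issue MUL r0<-Mul1 | r0:Mul1,r1:2,r2:4,r3:7,r4:Add1,r5:7
c3: issue ADD r4<-Add2 | r0:Mul1,r1:2,r2:4,r3:7,r4:Add2,r5:7
c4: CDB Add1=-1; issue ADD r0<-Add1 | r0:Add1,r1:2,r2:4,r3:7,r4:Add2,r5:7
c5: issue ADD r3<-Add3 | r0:Add1,r1:2,r2:4,r3:Add3,r4:Add2,r5:7
c6: CDB Add2=8; issue ADD r2<-Add2 | r0:Add1,r1:2,r2:Add2,r3:Add3,r4:8,r5:7
c7: CDB Mul1=8; stall | r0:Add1,r1:2,r2:Add2,r3:Add3,r4:8,r5:7
c8: CDB Add3=11; issue SUB r0<-Add3 | r0:Add3,r1:2,r2:Add2,r3:11,r4:8,r5:7
c9: CDB Add1=12; issue SUB r1<-Add1 | r0:Add3,r1:Add1,r2:Add2,r3:11,r4:8,r5:7
c10: stall | r0:Add3,r1:Add1,r2:Add2,r3:11,r4:8,r5:7
c11: stall | r0:Add3,r1:Add1,r2:Add2,r3:11,r4:8,r5:7
c12: CDB Add2=20; issue SUB r5<-Add2 | r0:Add3,r1:Add1,r2:20,r3:11,r4:8,r5:Add2
c13: - | r0:Add3,r1:Add1,r2:20,r3:11,r4:8,r5:Add2
c14: - | r0:Add3,r1:Add1,r2:20,r3:11,r4:8,r5:Add2
c15: CDB Add2=-4 | r0:Add3,r1:Add1,r2:20,r3:11,r4:8,r5:-4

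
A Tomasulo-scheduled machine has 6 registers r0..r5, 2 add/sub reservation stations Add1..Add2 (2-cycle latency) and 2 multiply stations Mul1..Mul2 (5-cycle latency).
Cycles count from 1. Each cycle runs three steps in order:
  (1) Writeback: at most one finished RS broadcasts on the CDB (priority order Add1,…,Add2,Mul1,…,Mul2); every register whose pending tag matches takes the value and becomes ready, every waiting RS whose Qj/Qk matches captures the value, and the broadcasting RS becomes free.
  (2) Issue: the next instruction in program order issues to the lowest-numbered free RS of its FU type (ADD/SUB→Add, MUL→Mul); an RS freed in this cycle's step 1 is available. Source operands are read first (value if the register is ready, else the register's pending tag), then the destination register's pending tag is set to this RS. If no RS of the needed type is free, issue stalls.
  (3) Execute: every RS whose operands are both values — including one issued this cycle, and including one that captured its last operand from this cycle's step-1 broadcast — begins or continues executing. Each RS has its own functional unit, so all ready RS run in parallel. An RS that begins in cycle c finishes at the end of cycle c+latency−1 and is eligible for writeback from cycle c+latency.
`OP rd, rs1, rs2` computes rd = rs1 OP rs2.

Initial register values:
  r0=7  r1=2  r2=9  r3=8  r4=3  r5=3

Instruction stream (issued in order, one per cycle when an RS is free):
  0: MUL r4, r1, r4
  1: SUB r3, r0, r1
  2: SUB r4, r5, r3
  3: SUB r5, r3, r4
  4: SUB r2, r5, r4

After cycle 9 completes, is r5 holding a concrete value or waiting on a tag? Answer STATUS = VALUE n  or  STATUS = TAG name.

c1: issue MUL r4<-Mul1 | r0:7,r1:2,r2:9,r3:8,r4:Mul1,r5:3
c2: issue SUB r3<-Add1 | r0:7,r1:2,r2:9,r3:Add1,r4:Mul1,r5:3
c3: issue SUB r4<-Add2 | r0:7,r1:2,r2:9,r3:Add1,r4:Add2,r5:3
c4: CDB Add1=5; issue SUB r5<-Add1 | r0:7,r1:2,r2:9,r3:5,r4:Add2,r5:Add1
c5: stall | r0:7,r1:2,r2:9,r3:5,r4:Add2,r5:Add1
c6: CDB Add2=-2; issue SUB r2<-Add2 | r0:7,r1:2,r2:Add2,r3:5,r4:-2,r5:Add1
c7: CDB Mul1=6 | r0:7,r1:2,r2:Add2,r3:5,r4:-2,r5:Add1
c8: CDB Add1=7 | r0:7,r1:2,r2:Add2,r3:5,r4:-2,r5:7
c9: - | r0:7,r1:2,r2:Add2,r3:5,r4:-2,r5:7

STATUS = VALUE 7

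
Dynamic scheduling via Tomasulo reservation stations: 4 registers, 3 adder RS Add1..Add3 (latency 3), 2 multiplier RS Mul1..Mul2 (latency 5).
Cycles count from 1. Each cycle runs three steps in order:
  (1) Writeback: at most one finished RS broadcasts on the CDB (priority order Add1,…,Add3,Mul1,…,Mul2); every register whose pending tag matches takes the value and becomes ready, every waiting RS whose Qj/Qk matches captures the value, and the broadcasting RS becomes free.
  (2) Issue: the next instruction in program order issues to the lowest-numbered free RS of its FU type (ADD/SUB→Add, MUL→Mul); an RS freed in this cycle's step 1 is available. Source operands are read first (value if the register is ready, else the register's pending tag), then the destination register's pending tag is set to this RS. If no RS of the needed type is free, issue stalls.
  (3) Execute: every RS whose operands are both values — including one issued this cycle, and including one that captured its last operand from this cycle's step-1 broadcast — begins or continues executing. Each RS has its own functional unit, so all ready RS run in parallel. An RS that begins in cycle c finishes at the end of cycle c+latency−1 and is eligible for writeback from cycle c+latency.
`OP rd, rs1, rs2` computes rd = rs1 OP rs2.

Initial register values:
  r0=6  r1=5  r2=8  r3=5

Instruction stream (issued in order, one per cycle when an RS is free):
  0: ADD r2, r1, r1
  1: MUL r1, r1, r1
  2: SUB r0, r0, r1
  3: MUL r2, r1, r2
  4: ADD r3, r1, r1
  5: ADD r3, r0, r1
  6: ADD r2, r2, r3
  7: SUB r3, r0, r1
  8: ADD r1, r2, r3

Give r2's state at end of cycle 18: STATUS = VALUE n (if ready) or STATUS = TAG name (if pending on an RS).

STATUS = VALUE 256

c1: issue ADD r2<-Add1 | r0:6,r1:5,r2:Add1,r3:5
c2: issue MUL r1<-Mul1 | r0:6,r1:Mul1,r2:Add1,r3:5
c3: issue SUB r0<-Add2 | r0:Add2,r1:Mul1,r2:Add1,r3:5
c4: CDB Add1=10; issue MUL r2<-Mul2 | r0:Add2,r1:Mul1,r2:Mul2,r3:5
c5: issue ADD r3<-Add1 | r0:Add2,r1:Mul1,r2:Mul2,r3:Add1
c6: issue ADD r3<-Add3 | r0:Add2,r1:Mul1,r2:Mul2,r3:Add3
c7: CDB Mul1=25; stall | r0:Add2,r1:25,r2:Mul2,r3:Add3
c8: stall | r0:Add2,r1:25,r2:Mul2,r3:Add3
c9: stall | r0:Add2,r1:25,r2:Mul2,r3:Add3
c10: CDB Add1=50; issue ADD r2<-Add1 | r0:Add2,r1:25,r2:Add1,r3:Add3
c11: CDB Add2=-19; issue SUB r3<-Add2 | r0:-19,r1:25,r2:Add1,r3:Add2
c12: CDB Mul2=250; stall | r0:-19,r1:25,r2:Add1,r3:Add2
c13: stall | r0:-19,r1:25,r2:Add1,r3:Add2
c14: CDB Add2=-44; issue ADD r1<-Add2 | r0:-19,r1:Add2,r2:Add1,r3:-44
c15: CDB Add3=6 | r0:-19,r1:Add2,r2:Add1,r3:-44
c16: - | r0:-19,r1:Add2,r2:Add1,r3:-44
c17: - | r0:-19,r1:Add2,r2:Add1,r3:-44
c18: CDB Add1=256 | r0:-19,r1:Add2,r2:256,r3:-44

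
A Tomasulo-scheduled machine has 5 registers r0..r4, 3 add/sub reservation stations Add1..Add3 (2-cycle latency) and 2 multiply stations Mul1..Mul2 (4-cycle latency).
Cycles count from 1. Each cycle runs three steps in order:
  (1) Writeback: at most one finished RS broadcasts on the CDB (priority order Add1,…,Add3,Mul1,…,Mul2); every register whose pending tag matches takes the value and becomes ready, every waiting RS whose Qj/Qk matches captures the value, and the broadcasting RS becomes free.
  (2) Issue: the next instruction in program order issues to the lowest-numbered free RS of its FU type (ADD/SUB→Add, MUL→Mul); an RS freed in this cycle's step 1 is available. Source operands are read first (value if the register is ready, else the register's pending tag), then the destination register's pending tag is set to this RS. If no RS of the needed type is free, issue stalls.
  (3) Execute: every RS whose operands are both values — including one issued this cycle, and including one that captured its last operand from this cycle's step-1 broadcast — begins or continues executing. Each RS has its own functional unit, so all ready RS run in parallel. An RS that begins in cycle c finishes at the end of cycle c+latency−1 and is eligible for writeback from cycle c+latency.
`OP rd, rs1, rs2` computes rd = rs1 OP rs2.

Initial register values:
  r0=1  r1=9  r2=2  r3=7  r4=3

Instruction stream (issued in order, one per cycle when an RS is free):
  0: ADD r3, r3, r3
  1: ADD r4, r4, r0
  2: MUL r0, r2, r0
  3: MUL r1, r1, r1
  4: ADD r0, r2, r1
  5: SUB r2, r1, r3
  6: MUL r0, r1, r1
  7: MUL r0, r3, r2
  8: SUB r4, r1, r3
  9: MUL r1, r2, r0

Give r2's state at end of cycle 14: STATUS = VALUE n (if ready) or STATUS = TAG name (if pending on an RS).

STATUS = VALUE 67

  c1: issue ADD r3<-Add1  regs: r0:1,r1:9,r2:2,r3:Add1,r4:3
  c2: issue ADD r4<-Add2  regs: r0:1,r1:9,r2:2,r3:Add1,r4:Add2
  c3: CDB Add1=14; issue MUL r0<-Mul1  regs: r0:Mul1,r1:9,r2:2,r3:14,r4:Add2
  c4: CDB Add2=4; issue MUL r1<-Mul2  regs: r0:Mul1,r1:Mul2,r2:2,r3:14,r4:4
  c5: issue ADD r0<-Add1  regs: r0:Add1,r1:Mul2,r2:2,r3:14,r4:4
  c6: issue SUB r2<-Add2  regs: r0:Add1,r1:Mul2,r2:Add2,r3:14,r4:4
  c7: CDB Mul1=2; issue MUL r0<-Mul1  regs: r0:Mul1,r1:Mul2,r2:Add2,r3:14,r4:4
  c8: CDB Mul2=81; issue MUL r0<-Mul2  regs: r0:Mul2,r1:81,r2:Add2,r3:14,r4:4
  c9: issue SUB r4<-Add3  regs: r0:Mul2,r1:81,r2:Add2,r3:14,r4:Add3
  c10: CDB Add1=83; stall  regs: r0:Mul2,r1:81,r2:Add2,r3:14,r4:Add3
  c11: CDB Add2=67; stall  regs: r0:Mul2,r1:81,r2:67,r3:14,r4:Add3
  c12: CDB Add3=67; stall  regs: r0:Mul2,r1:81,r2:67,r3:14,r4:67
  c13: CDB Mul1=6561; issue MUL r1<-Mul1  regs: r0:Mul2,r1:Mul1,r2:67,r3:14,r4:67
  c14: -  regs: r0:Mul2,r1:Mul1,r2:67,r3:14,r4:67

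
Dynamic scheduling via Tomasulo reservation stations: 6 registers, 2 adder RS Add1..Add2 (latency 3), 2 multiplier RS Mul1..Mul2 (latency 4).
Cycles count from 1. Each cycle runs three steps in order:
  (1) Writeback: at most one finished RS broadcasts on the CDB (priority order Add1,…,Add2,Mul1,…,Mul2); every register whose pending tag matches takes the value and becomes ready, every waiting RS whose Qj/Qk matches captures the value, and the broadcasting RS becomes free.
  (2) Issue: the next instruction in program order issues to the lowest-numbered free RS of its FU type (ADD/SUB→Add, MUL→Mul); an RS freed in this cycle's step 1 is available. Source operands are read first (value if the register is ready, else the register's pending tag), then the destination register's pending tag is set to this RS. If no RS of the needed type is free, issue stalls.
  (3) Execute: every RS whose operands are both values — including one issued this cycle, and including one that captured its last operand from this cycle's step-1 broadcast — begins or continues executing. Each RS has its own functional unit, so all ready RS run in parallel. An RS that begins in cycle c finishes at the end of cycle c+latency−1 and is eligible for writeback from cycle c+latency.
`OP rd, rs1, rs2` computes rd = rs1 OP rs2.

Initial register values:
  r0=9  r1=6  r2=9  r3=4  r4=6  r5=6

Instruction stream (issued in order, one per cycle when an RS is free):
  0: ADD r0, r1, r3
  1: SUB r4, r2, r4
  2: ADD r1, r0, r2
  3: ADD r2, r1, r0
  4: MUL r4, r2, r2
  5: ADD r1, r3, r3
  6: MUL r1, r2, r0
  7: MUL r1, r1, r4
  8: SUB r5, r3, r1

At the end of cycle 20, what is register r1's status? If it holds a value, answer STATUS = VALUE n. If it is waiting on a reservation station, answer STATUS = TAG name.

STATUS = VALUE 243890

cycle 1: issue ADD r0<-Add1 // r0:Add1,r1:6,r2:9,r3:4,r4:6,r5:6
cycle 2: issue SUB r4<-Add2 // r0:Add1,r1:6,r2:9,r3:4,r4:Add2,r5:6
cycle 3: stall // r0:Add1,r1:6,r2:9,r3:4,r4:Add2,r5:6
cycle 4: CDB Add1=10; issue ADD r1<-Add1 // r0:10,r1:Add1,r2:9,r3:4,r4:Add2,r5:6
cycle 5: CDB Add2=3; issue ADD r2<-Add2 // r0:10,r1:Add1,r2:Add2,r3:4,r4:3,r5:6
cycle 6: issue MUL r4<-Mul1 // r0:10,r1:Add1,r2:Add2,r3:4,r4:Mul1,r5:6
cycle 7: CDB Add1=19; issue ADD r1<-Add1 // r0:10,r1:Add1,r2:Add2,r3:4,r4:Mul1,r5:6
cycle 8: issue MUL r1<-Mul2 // r0:10,r1:Mul2,r2:Add2,r3:4,r4:Mul1,r5:6
cycle 9: stall // r0:10,r1:Mul2,r2:Add2,r3:4,r4:Mul1,r5:6
cycle 10: CDB Add1=8; stall // r0:10,r1:Mul2,r2:Add2,r3:4,r4:Mul1,r5:6
cycle 11: CDB Add2=29; stall // r0:10,r1:Mul2,r2:29,r3:4,r4:Mul1,r5:6
cycle 12: stall // r0:10,r1:Mul2,r2:29,r3:4,r4:Mul1,r5:6
cycle 13: stall // r0:10,r1:Mul2,r2:29,r3:4,r4:Mul1,r5:6
cycle 14: stall // r0:10,r1:Mul2,r2:29,r3:4,r4:Mul1,r5:6
cycle 15: CDB Mul1=841; issue MUL r1<-Mul1 // r0:10,r1:Mul1,r2:29,r3:4,r4:841,r5:6
cycle 16: CDB Mul2=290; issue SUB r5<-Add1 // r0:10,r1:Mul1,r2:29,r3:4,r4:841,r5:Add1
cycle 17: - // r0:10,r1:Mul1,r2:29,r3:4,r4:841,r5:Add1
cycle 18: - // r0:10,r1:Mul1,r2:29,r3:4,r4:841,r5:Add1
cycle 19: - // r0:10,r1:Mul1,r2:29,r3:4,r4:841,r5:Add1
cycle 20: CDB Mul1=243890 // r0:10,r1:243890,r2:29,r3:4,r4:841,r5:Add1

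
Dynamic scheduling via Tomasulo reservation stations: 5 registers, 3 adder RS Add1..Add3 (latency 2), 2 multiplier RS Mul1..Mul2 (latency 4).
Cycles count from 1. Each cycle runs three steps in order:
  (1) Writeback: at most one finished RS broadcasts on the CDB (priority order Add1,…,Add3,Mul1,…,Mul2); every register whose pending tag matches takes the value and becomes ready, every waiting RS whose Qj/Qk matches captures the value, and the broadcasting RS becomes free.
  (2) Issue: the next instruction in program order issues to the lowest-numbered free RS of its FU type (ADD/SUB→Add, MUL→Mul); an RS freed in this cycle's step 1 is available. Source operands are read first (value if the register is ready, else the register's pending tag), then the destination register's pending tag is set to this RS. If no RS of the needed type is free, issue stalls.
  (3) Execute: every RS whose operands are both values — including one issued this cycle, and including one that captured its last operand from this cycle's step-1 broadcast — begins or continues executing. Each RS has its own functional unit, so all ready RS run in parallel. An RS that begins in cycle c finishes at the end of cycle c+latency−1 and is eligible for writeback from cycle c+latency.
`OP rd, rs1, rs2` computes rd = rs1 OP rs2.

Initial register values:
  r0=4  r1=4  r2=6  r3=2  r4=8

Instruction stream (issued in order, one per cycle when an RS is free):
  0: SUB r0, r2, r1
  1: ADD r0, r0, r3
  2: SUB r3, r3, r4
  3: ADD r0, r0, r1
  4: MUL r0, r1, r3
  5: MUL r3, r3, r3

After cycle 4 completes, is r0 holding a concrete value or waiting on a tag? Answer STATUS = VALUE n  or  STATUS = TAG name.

c1: issue SUB r0<-Add1 | r0:Add1,r1:4,r2:6,r3:2,r4:8
c2: issue ADD r0<-Add2 | r0:Add2,r1:4,r2:6,r3:2,r4:8
c3: CDB Add1=2; issue SUB r3<-Add1 | r0:Add2,r1:4,r2:6,r3:Add1,r4:8
c4: issue ADD r0<-Add3 | r0:Add3,r1:4,r2:6,r3:Add1,r4:8

STATUS = TAG Add3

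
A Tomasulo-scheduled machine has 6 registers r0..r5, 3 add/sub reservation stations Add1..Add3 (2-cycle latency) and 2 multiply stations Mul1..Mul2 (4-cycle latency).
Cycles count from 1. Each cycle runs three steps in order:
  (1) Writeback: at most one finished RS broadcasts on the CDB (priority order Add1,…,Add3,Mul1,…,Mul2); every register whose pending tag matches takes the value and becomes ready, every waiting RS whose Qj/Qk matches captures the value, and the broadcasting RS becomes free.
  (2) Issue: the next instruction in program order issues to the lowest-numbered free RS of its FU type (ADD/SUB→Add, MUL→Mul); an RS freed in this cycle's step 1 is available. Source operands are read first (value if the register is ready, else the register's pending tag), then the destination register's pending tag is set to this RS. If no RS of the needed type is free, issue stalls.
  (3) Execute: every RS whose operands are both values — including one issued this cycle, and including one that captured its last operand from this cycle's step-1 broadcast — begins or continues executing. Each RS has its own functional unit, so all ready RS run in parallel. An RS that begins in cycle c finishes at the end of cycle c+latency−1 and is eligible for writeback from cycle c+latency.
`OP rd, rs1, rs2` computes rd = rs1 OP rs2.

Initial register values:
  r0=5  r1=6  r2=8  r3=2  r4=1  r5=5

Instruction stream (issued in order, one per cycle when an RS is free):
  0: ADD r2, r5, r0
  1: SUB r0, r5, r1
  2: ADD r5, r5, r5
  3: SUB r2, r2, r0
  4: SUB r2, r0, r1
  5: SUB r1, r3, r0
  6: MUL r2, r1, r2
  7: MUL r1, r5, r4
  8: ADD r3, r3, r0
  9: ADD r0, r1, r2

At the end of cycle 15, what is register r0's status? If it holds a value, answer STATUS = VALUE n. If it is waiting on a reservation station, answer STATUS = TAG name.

  c1: issue ADD r2<-Add1  regs: r0:5,r1:6,r2:Add1,r3:2,r4:1,r5:5
  c2: issue SUB r0<-Add2  regs: r0:Add2,r1:6,r2:Add1,r3:2,r4:1,r5:5
  c3: CDB Add1=10; issue ADD r5<-Add1  regs: r0:Add2,r1:6,r2:10,r3:2,r4:1,r5:Add1
  c4: CDB Add2=-1; issue SUB r2<-Add2  regs: r0:-1,r1:6,r2:Add2,r3:2,r4:1,r5:Add1
  c5: CDB Add1=10; issue SUB r2<-Add1  regs: r0:-1,r1:6,r2:Add1,r3:2,r4:1,r5:10
  c6: CDB Add2=11; issue SUB r1<-Add2  regs: r0:-1,r1:Add2,r2:Add1,r3:2,r4:1,r5:10
  c7: CDB Add1=-7; issue MUL r2<-Mul1  regs: r0:-1,r1:Add2,r2:Mul1,r3:2,r4:1,r5:10
  c8: CDB Add2=3; issue MUL r1<-Mul2  regs: r0:-1,r1:Mul2,r2:Mul1,r3:2,r4:1,r5:10
  c9: issue ADD r3<-Add1  regs: r0:-1,r1:Mul2,r2:Mul1,r3:Add1,r4:1,r5:10
  c10: issue ADD r0<-Add2  regs: r0:Add2,r1:Mul2,r2:Mul1,r3:Add1,r4:1,r5:10
  c11: CDB Add1=1  regs: r0:Add2,r1:Mul2,r2:Mul1,r3:1,r4:1,r5:10
  c12: CDB Mul1=-21  regs: r0:Add2,r1:Mul2,r2:-21,r3:1,r4:1,r5:10
  c13: CDB Mul2=10  regs: r0:Add2,r1:10,r2:-21,r3:1,r4:1,r5:10
  c14: -  regs: r0:Add2,r1:10,r2:-21,r3:1,r4:1,r5:10
  c15: CDB Add2=-11  regs: r0:-11,r1:10,r2:-21,r3:1,r4:1,r5:10

STATUS = VALUE -11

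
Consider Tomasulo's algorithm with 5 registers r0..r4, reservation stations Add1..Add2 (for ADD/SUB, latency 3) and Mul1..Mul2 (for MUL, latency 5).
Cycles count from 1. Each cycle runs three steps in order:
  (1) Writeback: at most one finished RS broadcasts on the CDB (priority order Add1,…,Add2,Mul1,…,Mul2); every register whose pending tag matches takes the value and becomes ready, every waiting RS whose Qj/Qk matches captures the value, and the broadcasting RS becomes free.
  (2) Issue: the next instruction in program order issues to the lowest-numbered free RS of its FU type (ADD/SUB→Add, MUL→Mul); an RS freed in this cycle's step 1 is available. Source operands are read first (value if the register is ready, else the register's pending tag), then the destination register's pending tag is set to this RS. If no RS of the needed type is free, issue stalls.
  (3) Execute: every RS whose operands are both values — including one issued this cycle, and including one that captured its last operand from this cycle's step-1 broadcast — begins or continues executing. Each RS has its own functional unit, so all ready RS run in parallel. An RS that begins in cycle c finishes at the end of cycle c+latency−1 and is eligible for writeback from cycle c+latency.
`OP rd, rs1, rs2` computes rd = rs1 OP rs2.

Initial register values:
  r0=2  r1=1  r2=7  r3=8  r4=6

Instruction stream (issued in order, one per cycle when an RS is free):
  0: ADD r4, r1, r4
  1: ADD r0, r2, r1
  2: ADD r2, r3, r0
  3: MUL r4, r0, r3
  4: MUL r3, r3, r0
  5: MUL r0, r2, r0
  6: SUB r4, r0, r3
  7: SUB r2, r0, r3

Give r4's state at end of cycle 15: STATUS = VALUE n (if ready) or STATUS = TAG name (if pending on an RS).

STATUS = TAG Add1

c1: issue ADD r4<-Add1 | r0:2,r1:1,r2:7,r3:8,r4:Add1
c2: issue ADD r0<-Add2 | r0:Add2,r1:1,r2:7,r3:8,r4:Add1
c3: stall | r0:Add2,r1:1,r2:7,r3:8,r4:Add1
c4: CDB Add1=7; issue ADD r2<-Add1 | r0:Add2,r1:1,r2:Add1,r3:8,r4:7
c5: CDB Add2=8; issue MUL r4<-Mul1 | r0:8,r1:1,r2:Add1,r3:8,r4:Mul1
c6: issue MUL r3<-Mul2 | r0:8,r1:1,r2:Add1,r3:Mul2,r4:Mul1
c7: stall | r0:8,r1:1,r2:Add1,r3:Mul2,r4:Mul1
c8: CDB Add1=16; stall | r0:8,r1:1,r2:16,r3:Mul2,r4:Mul1
c9: stall | r0:8,r1:1,r2:16,r3:Mul2,r4:Mul1
c10: CDB Mul1=64; issue MUL r0<-Mul1 | r0:Mul1,r1:1,r2:16,r3:Mul2,r4:64
c11: CDB Mul2=64; issue SUB r4<-Add1 | r0:Mul1,r1:1,r2:16,r3:64,r4:Add1
c12: issue SUB r2<-Add2 | r0:Mul1,r1:1,r2:Add2,r3:64,r4:Add1
c13: - | r0:Mul1,r1:1,r2:Add2,r3:64,r4:Add1
c14: - | r0:Mul1,r1:1,r2:Add2,r3:64,r4:Add1
c15: CDB Mul1=128 | r0:128,r1:1,r2:Add2,r3:64,r4:Add1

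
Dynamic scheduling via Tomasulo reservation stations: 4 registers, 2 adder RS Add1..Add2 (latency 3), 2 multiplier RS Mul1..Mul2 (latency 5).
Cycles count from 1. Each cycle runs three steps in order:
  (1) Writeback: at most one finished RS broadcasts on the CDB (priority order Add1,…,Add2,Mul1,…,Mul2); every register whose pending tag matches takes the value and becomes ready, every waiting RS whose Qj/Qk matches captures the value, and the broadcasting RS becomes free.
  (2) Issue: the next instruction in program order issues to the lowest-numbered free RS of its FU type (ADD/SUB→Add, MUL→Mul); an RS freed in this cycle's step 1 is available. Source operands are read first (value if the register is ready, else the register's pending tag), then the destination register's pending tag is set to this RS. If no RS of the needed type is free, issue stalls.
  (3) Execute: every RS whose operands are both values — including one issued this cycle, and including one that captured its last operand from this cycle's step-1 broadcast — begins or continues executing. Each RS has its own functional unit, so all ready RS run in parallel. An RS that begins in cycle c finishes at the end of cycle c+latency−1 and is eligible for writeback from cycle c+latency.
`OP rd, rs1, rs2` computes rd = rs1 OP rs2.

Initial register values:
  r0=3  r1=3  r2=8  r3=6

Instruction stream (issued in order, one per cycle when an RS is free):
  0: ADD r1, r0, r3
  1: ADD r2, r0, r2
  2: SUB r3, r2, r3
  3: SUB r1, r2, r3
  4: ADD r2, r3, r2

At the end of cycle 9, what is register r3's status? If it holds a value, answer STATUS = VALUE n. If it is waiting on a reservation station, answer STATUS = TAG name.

cycle 1: issue ADD r1<-Add1 // r0:3,r1:Add1,r2:8,r3:6
cycle 2: issue ADD r2<-Add2 // r0:3,r1:Add1,r2:Add2,r3:6
cycle 3: stall // r0:3,r1:Add1,r2:Add2,r3:6
cycle 4: CDB Add1=9; issue SUB r3<-Add1 // r0:3,r1:9,r2:Add2,r3:Add1
cycle 5: CDB Add2=11; issue SUB r1<-Add2 // r0:3,r1:Add2,r2:11,r3:Add1
cycle 6: stall // r0:3,r1:Add2,r2:11,r3:Add1
cycle 7: stall // r0:3,r1:Add2,r2:11,r3:Add1
cycle 8: CDB Add1=5; issue ADD r2<-Add1 // r0:3,r1:Add2,r2:Add1,r3:5
cycle 9: - // r0:3,r1:Add2,r2:Add1,r3:5

STATUS = VALUE 5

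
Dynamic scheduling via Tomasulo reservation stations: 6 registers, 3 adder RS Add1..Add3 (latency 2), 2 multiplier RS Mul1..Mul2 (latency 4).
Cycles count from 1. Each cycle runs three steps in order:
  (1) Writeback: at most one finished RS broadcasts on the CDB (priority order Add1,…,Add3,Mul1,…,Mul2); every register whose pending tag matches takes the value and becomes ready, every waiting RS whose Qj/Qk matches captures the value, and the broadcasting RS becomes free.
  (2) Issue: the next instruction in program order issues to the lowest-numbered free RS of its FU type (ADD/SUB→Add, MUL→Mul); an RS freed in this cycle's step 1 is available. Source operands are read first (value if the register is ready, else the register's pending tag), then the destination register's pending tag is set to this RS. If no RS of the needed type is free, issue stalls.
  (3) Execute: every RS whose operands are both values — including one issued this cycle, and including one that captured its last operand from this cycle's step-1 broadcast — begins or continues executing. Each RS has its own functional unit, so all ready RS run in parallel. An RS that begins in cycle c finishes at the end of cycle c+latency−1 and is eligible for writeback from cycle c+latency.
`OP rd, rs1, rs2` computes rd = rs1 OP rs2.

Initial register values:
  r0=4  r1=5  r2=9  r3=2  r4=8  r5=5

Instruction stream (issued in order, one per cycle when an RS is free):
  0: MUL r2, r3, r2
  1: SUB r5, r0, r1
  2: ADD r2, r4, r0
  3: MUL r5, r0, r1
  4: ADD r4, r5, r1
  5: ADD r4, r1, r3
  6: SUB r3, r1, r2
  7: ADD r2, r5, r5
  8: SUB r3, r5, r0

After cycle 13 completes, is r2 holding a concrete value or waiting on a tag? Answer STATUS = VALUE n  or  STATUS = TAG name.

c1: issue MUL r2<-Mul1 | r0:4,r1:5,r2:Mul1,r3:2,r4:8,r5:5
c2: issue SUB r5<-Add1 | r0:4,r1:5,r2:Mul1,r3:2,r4:8,r5:Add1
c3: issue ADD r2<-Add2 | r0:4,r1:5,r2:Add2,r3:2,r4:8,r5:Add1
c4: CDB Add1=-1; issue MUL r5<-Mul2 | r0:4,r1:5,r2:Add2,r3:2,r4:8,r5:Mul2
c5: CDB Add2=12; issue ADD r4<-Add1 | r0:4,r1:5,r2:12,r3:2,r4:Add1,r5:Mul2
c6: CDB Mul1=18; issue ADD r4<-Add2 | r0:4,r1:5,r2:12,r3:2,r4:Add2,r5:Mul2
c7: issue SUB r3<-Add3 | r0:4,r1:5,r2:12,r3:Add3,r4:Add2,r5:Mul2
c8: CDB Add2=7; issue ADD r2<-Add2 | r0:4,r1:5,r2:Add2,r3:Add3,r4:7,r5:Mul2
c9: CDB Add3=-7; issue SUB r3<-Add3 | r0:4,r1:5,r2:Add2,r3:Add3,r4:7,r5:Mul2
c10: CDB Mul2=20 | r0:4,r1:5,r2:Add2,r3:Add3,r4:7,r5:20
c11: - | r0:4,r1:5,r2:Add2,r3:Add3,r4:7,r5:20
c12: CDB Add1=25 | r0:4,r1:5,r2:Add2,r3:Add3,r4:7,r5:20
c13: CDB Add2=40 | r0:4,r1:5,r2:40,r3:Add3,r4:7,r5:20

STATUS = VALUE 40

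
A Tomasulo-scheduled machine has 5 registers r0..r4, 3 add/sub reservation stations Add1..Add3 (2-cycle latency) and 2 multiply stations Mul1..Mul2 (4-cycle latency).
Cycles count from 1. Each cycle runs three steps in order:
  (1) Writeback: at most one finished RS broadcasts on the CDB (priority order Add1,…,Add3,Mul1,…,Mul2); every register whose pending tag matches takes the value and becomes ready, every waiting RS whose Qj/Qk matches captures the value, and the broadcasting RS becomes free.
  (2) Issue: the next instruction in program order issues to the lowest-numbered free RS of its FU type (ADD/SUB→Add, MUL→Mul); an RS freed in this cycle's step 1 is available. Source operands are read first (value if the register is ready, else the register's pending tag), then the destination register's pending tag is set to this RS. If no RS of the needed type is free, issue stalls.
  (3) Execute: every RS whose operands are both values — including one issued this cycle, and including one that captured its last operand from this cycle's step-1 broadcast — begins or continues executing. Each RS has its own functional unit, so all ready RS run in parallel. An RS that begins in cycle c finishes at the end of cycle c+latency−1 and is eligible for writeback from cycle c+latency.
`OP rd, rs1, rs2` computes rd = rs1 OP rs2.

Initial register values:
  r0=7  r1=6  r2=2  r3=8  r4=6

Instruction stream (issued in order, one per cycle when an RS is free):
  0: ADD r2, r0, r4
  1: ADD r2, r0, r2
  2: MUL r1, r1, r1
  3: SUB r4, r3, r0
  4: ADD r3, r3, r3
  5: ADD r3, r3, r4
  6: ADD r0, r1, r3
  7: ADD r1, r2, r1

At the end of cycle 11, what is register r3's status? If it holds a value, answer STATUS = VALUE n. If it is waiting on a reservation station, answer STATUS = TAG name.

STATUS = VALUE 17

c1: issue ADD r2<-Add1 | r0:7,r1:6,r2:Add1,r3:8,r4:6
c2: issue ADD r2<-Add2 | r0:7,r1:6,r2:Add2,r3:8,r4:6
c3: CDB Add1=13; issue MUL r1<-Mul1 | r0:7,r1:Mul1,r2:Add2,r3:8,r4:6
c4: issue SUB r4<-Add1 | r0:7,r1:Mul1,r2:Add2,r3:8,r4:Add1
c5: CDB Add2=20; issue ADD r3<-Add2 | r0:7,r1:Mul1,r2:20,r3:Add2,r4:Add1
c6: CDB Add1=1; issue ADD r3<-Add1 | r0:7,r1:Mul1,r2:20,r3:Add1,r4:1
c7: CDB Add2=16; issue ADD r0<-Add2 | r0:Add2,r1:Mul1,r2:20,r3:Add1,r4:1
c8: CDB Mul1=36; issue ADD r1<-Add3 | r0:Add2,r1:Add3,r2:20,r3:Add1,r4:1
c9: CDB Add1=17 | r0:Add2,r1:Add3,r2:20,r3:17,r4:1
c10: CDB Add3=56 | r0:Add2,r1:56,r2:20,r3:17,r4:1
c11: CDB Add2=53 | r0:53,r1:56,r2:20,r3:17,r4:1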